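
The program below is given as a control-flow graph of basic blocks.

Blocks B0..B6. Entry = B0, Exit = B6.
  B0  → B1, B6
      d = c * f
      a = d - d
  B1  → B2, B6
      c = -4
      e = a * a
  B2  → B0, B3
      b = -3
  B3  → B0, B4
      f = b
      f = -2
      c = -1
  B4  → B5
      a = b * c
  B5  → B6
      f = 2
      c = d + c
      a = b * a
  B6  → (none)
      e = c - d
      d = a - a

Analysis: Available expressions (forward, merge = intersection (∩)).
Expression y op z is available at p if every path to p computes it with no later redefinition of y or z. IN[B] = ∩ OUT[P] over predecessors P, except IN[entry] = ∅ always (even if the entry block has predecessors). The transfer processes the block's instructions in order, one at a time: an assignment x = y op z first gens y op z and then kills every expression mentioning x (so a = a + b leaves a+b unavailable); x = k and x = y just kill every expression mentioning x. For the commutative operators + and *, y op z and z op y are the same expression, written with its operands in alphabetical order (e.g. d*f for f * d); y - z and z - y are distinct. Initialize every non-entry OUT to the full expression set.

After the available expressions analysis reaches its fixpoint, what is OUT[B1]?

Per-block solution:
  B0:  IN={}  OUT={c*f, d-d}
  B1:  IN={c*f, d-d}  OUT={a*a, d-d}
  B2:  IN={a*a, d-d}  OUT={a*a, d-d}
  B3:  IN={a*a, d-d}  OUT={a*a, d-d}
  B4:  IN={a*a, d-d}  OUT={b*c, d-d}
  B5:  IN={b*c, d-d}  OUT={d-d}
  B6:  IN={d-d}  OUT={a-a}

Merge at B1: IN[B1] = OUT[B0] = {c*f, d-d}
Applying B1's transfer function to that IN value gives OUT[B1] (row B1 above).

Answer: {a*a, d-d}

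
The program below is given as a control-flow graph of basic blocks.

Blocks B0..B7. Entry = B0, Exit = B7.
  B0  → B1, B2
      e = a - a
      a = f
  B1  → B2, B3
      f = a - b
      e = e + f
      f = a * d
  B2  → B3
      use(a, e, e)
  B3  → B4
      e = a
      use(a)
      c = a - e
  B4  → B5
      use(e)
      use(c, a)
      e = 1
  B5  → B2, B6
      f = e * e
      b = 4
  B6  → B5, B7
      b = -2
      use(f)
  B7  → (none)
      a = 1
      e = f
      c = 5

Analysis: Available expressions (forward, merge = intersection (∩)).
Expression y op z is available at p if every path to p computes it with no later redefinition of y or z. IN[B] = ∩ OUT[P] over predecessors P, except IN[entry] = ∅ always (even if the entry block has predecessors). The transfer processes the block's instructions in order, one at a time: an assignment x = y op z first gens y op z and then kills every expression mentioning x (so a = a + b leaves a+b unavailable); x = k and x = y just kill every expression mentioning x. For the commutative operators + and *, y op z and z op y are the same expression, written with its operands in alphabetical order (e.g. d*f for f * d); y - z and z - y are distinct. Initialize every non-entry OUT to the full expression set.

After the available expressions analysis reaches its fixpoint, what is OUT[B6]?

Answer: {e*e}

Working:
Per-block solution:
  B0:   IN={}   OUT={}
  B1:   IN={}   OUT={a*d, a-b}
  B2:   IN={}   OUT={}
  B3:   IN={}   OUT={a-e}
  B4:   IN={a-e}   OUT={}
  B5:   IN={}   OUT={e*e}
  B6:   IN={e*e}   OUT={e*e}
  B7:   IN={e*e}   OUT={}

Merge at B6: IN[B6] = OUT[B5] = {e*e}
Applying B6's transfer function to that IN value gives OUT[B6] (row B6 above).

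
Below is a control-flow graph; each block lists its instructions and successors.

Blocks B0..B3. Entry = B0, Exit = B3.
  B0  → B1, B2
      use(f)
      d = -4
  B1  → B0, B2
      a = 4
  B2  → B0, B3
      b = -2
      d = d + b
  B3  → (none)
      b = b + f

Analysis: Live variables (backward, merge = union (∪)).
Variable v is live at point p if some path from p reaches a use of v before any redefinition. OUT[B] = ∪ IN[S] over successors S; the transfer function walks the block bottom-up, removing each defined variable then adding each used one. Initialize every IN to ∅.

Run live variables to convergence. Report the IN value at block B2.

Answer: {d, f}

Working:
Converged values:
  B0: | IN={f} | OUT={d, f}
  B1: | IN={d, f} | OUT={d, f}
  B2: | IN={d, f} | OUT={b, f}
  B3: | IN={b, f} | OUT={}

Merge at B2: OUT[B2] = IN[B0] ⊔ IN[B3] = {b, f}
Applying B2's transfer function to that OUT value gives IN[B2] (row B2 above).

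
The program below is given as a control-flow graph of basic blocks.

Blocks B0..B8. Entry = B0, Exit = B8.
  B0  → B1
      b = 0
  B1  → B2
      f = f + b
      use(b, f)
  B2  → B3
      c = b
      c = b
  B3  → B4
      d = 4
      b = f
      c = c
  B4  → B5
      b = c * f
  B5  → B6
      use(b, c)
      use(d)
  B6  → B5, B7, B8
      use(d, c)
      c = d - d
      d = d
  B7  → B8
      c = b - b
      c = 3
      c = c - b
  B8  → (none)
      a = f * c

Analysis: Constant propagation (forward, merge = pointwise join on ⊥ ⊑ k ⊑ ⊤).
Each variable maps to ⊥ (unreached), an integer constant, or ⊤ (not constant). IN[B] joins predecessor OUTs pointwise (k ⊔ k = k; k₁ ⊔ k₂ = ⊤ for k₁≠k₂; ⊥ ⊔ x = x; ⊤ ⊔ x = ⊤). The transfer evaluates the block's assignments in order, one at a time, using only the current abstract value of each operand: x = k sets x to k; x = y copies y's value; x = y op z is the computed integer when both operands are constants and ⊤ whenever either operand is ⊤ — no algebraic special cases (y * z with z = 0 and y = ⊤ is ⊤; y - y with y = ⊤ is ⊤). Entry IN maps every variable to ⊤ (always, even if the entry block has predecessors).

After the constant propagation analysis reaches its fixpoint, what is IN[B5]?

Answer: {a: ⊤, b: ⊤, c: 0, d: 4, e: ⊤, f: ⊤}

Derivation:
Per-block solution:
  B0:   IN=(all ⊤)   OUT={b:0; rest ⊤}
  B1:   IN={b:0; rest ⊤}   OUT={b:0; rest ⊤}
  B2:   IN={b:0; rest ⊤}   OUT={b:0, c:0; rest ⊤}
  B3:   IN={b:0, c:0; rest ⊤}   OUT={c:0, d:4; rest ⊤}
  B4:   IN={c:0, d:4; rest ⊤}   OUT={c:0, d:4; rest ⊤}
  B5:   IN={c:0, d:4; rest ⊤}   OUT={c:0, d:4; rest ⊤}
  B6:   IN={c:0, d:4; rest ⊤}   OUT={c:0, d:4; rest ⊤}
  B7:   IN={c:0, d:4; rest ⊤}   OUT={d:4; rest ⊤}
  B8:   IN={d:4; rest ⊤}   OUT={d:4; rest ⊤}

Merge at B5: IN[B5] = OUT[B4] ⊔ OUT[B6] = {a: ⊤, b: ⊤, c: 0, d: 4, e: ⊤, f: ⊤}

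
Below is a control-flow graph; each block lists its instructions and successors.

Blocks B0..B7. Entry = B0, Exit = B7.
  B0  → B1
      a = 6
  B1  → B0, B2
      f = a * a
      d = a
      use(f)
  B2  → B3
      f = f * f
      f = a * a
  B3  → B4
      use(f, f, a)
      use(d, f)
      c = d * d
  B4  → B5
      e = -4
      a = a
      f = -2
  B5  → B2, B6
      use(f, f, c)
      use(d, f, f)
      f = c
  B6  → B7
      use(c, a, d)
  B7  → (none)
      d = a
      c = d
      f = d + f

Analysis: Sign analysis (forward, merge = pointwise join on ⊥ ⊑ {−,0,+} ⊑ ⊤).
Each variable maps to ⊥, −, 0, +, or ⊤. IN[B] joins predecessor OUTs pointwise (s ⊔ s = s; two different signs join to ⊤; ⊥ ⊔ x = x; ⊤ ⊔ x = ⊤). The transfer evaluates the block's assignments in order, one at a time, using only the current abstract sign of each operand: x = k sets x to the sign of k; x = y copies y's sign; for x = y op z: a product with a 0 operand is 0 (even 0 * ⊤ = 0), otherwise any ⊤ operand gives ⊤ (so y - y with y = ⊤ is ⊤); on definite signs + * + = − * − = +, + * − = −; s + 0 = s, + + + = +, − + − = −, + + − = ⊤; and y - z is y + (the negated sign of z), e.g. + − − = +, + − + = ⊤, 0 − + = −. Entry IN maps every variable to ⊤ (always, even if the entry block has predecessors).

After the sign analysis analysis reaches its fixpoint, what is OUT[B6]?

Answer: {a: +, b: ⊤, c: +, d: +, e: -, f: +}

Derivation:
Per-block solution:
  B0:  IN=(all ⊤)  OUT={a:+; rest ⊤}
  B1:  IN={a:+; rest ⊤}  OUT={a:+, d:+, f:+; rest ⊤}
  B2:  IN={a:+, d:+, f:+; rest ⊤}  OUT={a:+, d:+, f:+; rest ⊤}
  B3:  IN={a:+, d:+, f:+; rest ⊤}  OUT={a:+, c:+, d:+, f:+; rest ⊤}
  B4:  IN={a:+, c:+, d:+, f:+; rest ⊤}  OUT={a:+, c:+, d:+, e:-, f:-; rest ⊤}
  B5:  IN={a:+, c:+, d:+, e:-, f:-; rest ⊤}  OUT={a:+, c:+, d:+, e:-, f:+; rest ⊤}
  B6:  IN={a:+, c:+, d:+, e:-, f:+; rest ⊤}  OUT={a:+, c:+, d:+, e:-, f:+; rest ⊤}
  B7:  IN={a:+, c:+, d:+, e:-, f:+; rest ⊤}  OUT={a:+, c:+, d:+, e:-, f:+; rest ⊤}

Merge at B6: IN[B6] = OUT[B5] = {a: +, b: ⊤, c: +, d: +, e: -, f: +}
Applying B6's transfer function to that IN value gives OUT[B6] (row B6 above).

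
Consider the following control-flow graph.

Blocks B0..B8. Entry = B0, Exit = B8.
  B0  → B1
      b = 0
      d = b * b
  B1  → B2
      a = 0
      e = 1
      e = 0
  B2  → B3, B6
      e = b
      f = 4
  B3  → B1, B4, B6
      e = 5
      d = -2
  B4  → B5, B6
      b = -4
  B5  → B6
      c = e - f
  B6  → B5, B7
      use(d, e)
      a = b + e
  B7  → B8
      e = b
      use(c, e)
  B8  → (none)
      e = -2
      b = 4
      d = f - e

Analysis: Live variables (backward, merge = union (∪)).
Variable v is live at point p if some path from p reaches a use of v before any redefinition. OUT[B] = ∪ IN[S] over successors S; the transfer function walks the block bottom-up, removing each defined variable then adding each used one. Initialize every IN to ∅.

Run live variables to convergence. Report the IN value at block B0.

Answer: {c}

Working:
Per-block solution:
  B0: | IN={c} | OUT={b, c, d}
  B1: | IN={b, c, d} | OUT={b, c, d}
  B2: | IN={b, c, d} | OUT={b, c, d, e, f}
  B3: | IN={b, c, f} | OUT={b, c, d, e, f}
  B4: | IN={c, d, e, f} | OUT={b, c, d, e, f}
  B5: | IN={b, d, e, f} | OUT={b, c, d, e, f}
  B6: | IN={b, c, d, e, f} | OUT={b, c, d, e, f}
  B7: | IN={b, c, f} | OUT={f}
  B8: | IN={f} | OUT={}

Merge at B0: OUT[B0] = IN[B1] = {b, c, d}
Applying B0's transfer function to that OUT value gives IN[B0] (row B0 above).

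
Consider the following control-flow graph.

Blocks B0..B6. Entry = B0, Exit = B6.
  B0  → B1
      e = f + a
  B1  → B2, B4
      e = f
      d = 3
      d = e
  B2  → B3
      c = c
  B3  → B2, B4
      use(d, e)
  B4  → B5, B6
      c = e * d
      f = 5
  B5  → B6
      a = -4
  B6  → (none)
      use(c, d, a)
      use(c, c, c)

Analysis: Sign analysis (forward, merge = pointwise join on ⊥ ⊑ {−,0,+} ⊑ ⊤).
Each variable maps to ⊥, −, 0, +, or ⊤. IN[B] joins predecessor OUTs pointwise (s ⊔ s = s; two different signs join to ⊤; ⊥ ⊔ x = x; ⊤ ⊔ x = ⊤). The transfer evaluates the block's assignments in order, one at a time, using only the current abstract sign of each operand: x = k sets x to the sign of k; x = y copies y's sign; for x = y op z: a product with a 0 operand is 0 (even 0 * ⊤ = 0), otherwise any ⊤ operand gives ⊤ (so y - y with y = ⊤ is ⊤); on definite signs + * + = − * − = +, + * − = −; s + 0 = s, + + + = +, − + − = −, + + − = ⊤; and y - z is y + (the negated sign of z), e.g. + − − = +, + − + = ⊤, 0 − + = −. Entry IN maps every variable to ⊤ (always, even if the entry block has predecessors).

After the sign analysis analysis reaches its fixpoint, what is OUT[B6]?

Per-block solution:
  B0: | IN=(all ⊤) | OUT=(all ⊤)
  B1: | IN=(all ⊤) | OUT=(all ⊤)
  B2: | IN=(all ⊤) | OUT=(all ⊤)
  B3: | IN=(all ⊤) | OUT=(all ⊤)
  B4: | IN=(all ⊤) | OUT={f:+; rest ⊤}
  B5: | IN={f:+; rest ⊤} | OUT={a:-, f:+; rest ⊤}
  B6: | IN={f:+; rest ⊤} | OUT={f:+; rest ⊤}

Merge at B6: IN[B6] = OUT[B4] ⊔ OUT[B5] = {a: ⊤, b: ⊤, c: ⊤, d: ⊤, e: ⊤, f: +}
Applying B6's transfer function to that IN value gives OUT[B6] (row B6 above).

Answer: {a: ⊤, b: ⊤, c: ⊤, d: ⊤, e: ⊤, f: +}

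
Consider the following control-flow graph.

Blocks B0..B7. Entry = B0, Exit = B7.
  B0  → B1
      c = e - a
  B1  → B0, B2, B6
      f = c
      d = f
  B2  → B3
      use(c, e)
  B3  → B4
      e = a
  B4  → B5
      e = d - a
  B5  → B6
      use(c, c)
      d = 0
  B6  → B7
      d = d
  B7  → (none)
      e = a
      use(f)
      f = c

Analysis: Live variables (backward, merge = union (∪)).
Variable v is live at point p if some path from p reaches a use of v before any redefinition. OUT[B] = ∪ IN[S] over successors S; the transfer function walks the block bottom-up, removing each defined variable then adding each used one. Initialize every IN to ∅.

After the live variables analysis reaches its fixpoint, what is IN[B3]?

Answer: {a, c, d, f}

Working:
Fixpoint table:
  B0:  IN={a, e}  OUT={a, c, e}
  B1:  IN={a, c, e}  OUT={a, c, d, e, f}
  B2:  IN={a, c, d, e, f}  OUT={a, c, d, f}
  B3:  IN={a, c, d, f}  OUT={a, c, d, f}
  B4:  IN={a, c, d, f}  OUT={a, c, f}
  B5:  IN={a, c, f}  OUT={a, c, d, f}
  B6:  IN={a, c, d, f}  OUT={a, c, f}
  B7:  IN={a, c, f}  OUT={}

Merge at B3: OUT[B3] = IN[B4] = {a, c, d, f}
Applying B3's transfer function to that OUT value gives IN[B3] (row B3 above).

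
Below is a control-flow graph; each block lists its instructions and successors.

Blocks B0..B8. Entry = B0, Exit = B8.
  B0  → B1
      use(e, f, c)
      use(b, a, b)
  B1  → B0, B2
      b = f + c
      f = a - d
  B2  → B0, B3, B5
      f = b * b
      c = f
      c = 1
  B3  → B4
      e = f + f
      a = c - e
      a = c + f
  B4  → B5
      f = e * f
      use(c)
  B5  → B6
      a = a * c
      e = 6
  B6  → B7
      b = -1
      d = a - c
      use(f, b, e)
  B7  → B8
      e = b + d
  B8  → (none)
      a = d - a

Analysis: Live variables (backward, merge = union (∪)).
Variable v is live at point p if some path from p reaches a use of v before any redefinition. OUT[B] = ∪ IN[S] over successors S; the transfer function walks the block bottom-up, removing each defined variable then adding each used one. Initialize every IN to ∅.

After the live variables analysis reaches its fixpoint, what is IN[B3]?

Per-block solution:
  B0:  IN={a, b, c, d, e, f}  OUT={a, c, d, e, f}
  B1:  IN={a, c, d, e, f}  OUT={a, b, c, d, e, f}
  B2:  IN={a, b, d, e}  OUT={a, b, c, d, e, f}
  B3:  IN={c, f}  OUT={a, c, e, f}
  B4:  IN={a, c, e, f}  OUT={a, c, f}
  B5:  IN={a, c, f}  OUT={a, c, e, f}
  B6:  IN={a, c, e, f}  OUT={a, b, d}
  B7:  IN={a, b, d}  OUT={a, d}
  B8:  IN={a, d}  OUT={}

Merge at B3: OUT[B3] = IN[B4] = {a, c, e, f}
Applying B3's transfer function to that OUT value gives IN[B3] (row B3 above).

Answer: {c, f}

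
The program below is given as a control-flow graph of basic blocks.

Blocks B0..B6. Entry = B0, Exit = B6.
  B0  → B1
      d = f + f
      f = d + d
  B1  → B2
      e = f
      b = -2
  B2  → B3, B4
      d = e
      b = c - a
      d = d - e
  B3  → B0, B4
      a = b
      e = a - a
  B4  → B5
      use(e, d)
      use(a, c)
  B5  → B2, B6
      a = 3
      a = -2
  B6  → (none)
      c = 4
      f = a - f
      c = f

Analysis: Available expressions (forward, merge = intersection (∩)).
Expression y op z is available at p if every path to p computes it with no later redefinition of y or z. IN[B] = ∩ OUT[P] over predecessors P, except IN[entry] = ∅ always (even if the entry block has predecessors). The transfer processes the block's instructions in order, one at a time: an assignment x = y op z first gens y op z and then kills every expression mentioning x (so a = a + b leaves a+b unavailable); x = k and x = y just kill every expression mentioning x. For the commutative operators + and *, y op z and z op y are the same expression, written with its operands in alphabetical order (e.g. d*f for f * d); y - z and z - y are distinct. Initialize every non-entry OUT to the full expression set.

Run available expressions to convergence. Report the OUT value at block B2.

Converged values:
  B0: | IN={} | OUT={d+d}
  B1: | IN={d+d} | OUT={d+d}
  B2: | IN={} | OUT={c-a}
  B3: | IN={c-a} | OUT={a-a}
  B4: | IN={} | OUT={}
  B5: | IN={} | OUT={}
  B6: | IN={} | OUT={}

Merge at B2: IN[B2] = OUT[B1] ∩ OUT[B5] = {}
Applying B2's transfer function to that IN value gives OUT[B2] (row B2 above).

Answer: {c-a}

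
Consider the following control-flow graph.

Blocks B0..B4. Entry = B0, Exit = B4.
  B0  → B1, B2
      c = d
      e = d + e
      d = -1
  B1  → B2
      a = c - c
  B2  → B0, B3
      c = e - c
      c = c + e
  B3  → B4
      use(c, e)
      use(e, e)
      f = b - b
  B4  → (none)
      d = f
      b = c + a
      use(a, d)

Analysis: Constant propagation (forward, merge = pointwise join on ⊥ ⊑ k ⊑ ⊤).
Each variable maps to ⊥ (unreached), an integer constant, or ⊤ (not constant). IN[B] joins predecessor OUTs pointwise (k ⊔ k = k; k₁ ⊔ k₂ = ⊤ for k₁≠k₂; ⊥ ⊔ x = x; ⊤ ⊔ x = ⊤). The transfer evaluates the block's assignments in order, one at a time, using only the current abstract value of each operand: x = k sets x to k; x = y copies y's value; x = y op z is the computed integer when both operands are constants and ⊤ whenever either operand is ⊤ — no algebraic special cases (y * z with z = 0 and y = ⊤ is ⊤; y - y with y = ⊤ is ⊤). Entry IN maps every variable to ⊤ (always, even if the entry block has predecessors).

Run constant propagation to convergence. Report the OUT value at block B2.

Answer: {a: ⊤, b: ⊤, c: ⊤, d: -1, e: ⊤, f: ⊤}

Working:
Fixpoint table:
  B0:   IN=(all ⊤)   OUT={d:-1; rest ⊤}
  B1:   IN={d:-1; rest ⊤}   OUT={d:-1; rest ⊤}
  B2:   IN={d:-1; rest ⊤}   OUT={d:-1; rest ⊤}
  B3:   IN={d:-1; rest ⊤}   OUT={d:-1; rest ⊤}
  B4:   IN={d:-1; rest ⊤}   OUT=(all ⊤)

Merge at B2: IN[B2] = OUT[B0] ⊔ OUT[B1] = {a: ⊤, b: ⊤, c: ⊤, d: -1, e: ⊤, f: ⊤}
Applying B2's transfer function to that IN value gives OUT[B2] (row B2 above).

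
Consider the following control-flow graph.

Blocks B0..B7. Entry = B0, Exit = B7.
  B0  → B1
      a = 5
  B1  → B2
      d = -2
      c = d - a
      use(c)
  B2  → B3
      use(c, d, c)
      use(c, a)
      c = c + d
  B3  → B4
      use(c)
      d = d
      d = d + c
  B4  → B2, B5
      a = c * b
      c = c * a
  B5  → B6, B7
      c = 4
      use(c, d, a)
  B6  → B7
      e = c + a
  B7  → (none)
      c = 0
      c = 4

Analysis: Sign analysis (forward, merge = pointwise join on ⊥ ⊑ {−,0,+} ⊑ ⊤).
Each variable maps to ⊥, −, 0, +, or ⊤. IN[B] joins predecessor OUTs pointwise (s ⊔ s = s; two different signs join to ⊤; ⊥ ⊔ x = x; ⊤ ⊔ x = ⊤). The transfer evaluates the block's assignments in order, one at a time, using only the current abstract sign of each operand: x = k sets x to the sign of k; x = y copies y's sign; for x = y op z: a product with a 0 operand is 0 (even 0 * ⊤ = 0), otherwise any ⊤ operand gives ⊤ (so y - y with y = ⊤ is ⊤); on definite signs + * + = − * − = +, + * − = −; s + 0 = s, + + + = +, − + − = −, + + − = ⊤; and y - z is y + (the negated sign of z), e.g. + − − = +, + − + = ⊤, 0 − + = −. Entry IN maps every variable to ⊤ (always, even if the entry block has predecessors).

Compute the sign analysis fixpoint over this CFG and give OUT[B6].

Answer: {a: ⊤, b: ⊤, c: +, d: ⊤, e: ⊤, f: ⊤}

Working:
Fixpoint table:
  B0:   IN=(all ⊤)   OUT={a:+; rest ⊤}
  B1:   IN={a:+; rest ⊤}   OUT={a:+, c:-, d:-; rest ⊤}
  B2:   IN=(all ⊤)   OUT=(all ⊤)
  B3:   IN=(all ⊤)   OUT=(all ⊤)
  B4:   IN=(all ⊤)   OUT=(all ⊤)
  B5:   IN=(all ⊤)   OUT={c:+; rest ⊤}
  B6:   IN={c:+; rest ⊤}   OUT={c:+; rest ⊤}
  B7:   IN={c:+; rest ⊤}   OUT={c:+; rest ⊤}

Merge at B6: IN[B6] = OUT[B5] = {a: ⊤, b: ⊤, c: +, d: ⊤, e: ⊤, f: ⊤}
Applying B6's transfer function to that IN value gives OUT[B6] (row B6 above).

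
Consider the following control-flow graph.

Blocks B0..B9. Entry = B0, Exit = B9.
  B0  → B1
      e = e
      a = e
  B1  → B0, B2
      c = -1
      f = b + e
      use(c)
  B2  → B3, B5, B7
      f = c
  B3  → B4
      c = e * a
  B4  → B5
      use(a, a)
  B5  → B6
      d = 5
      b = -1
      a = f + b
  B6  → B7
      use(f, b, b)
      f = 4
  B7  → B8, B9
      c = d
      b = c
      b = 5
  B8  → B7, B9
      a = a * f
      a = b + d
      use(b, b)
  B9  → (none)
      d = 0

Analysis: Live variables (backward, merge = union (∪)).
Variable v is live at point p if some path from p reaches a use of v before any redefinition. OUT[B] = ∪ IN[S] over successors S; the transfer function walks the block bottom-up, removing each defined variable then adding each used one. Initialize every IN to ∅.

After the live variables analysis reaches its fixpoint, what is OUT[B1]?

Answer: {a, b, c, d, e}

Working:
Fixpoint table:
  B0: | IN={b, d, e} | OUT={a, b, d, e}
  B1: | IN={a, b, d, e} | OUT={a, b, c, d, e}
  B2: | IN={a, c, d, e} | OUT={a, d, e, f}
  B3: | IN={a, e, f} | OUT={a, f}
  B4: | IN={a, f} | OUT={f}
  B5: | IN={f} | OUT={a, b, d, f}
  B6: | IN={a, b, d, f} | OUT={a, d, f}
  B7: | IN={a, d, f} | OUT={a, b, d, f}
  B8: | IN={a, b, d, f} | OUT={a, d, f}
  B9: | IN={} | OUT={}

Merge at B1: OUT[B1] = IN[B0] ⊔ IN[B2] = {a, b, c, d, e}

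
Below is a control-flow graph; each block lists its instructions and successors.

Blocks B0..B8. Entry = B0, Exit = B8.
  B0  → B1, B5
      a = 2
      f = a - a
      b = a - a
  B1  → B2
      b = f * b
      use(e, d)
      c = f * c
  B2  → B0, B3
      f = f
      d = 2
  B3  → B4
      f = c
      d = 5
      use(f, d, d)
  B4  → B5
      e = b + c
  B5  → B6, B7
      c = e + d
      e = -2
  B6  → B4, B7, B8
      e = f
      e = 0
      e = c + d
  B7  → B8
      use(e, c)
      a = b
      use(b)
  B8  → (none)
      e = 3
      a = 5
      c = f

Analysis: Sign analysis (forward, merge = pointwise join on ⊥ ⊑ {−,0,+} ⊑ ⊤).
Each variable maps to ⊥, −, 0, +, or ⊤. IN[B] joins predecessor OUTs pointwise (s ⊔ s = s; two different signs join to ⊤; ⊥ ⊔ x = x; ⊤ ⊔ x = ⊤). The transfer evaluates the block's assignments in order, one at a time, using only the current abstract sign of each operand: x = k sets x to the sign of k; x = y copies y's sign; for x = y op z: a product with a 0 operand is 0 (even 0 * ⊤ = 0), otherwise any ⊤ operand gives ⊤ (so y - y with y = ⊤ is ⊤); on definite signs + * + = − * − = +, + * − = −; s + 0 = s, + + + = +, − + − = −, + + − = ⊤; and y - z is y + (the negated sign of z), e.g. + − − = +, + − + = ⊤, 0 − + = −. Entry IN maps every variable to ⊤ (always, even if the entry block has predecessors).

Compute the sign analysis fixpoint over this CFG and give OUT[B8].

Fixpoint table:
  B0: | IN=(all ⊤) | OUT={a:+; rest ⊤}
  B1: | IN={a:+; rest ⊤} | OUT={a:+; rest ⊤}
  B2: | IN={a:+; rest ⊤} | OUT={a:+, d:+; rest ⊤}
  B3: | IN={a:+, d:+; rest ⊤} | OUT={a:+, d:+; rest ⊤}
  B4: | IN={a:+; rest ⊤} | OUT={a:+; rest ⊤}
  B5: | IN={a:+; rest ⊤} | OUT={a:+, e:-; rest ⊤}
  B6: | IN={a:+, e:-; rest ⊤} | OUT={a:+; rest ⊤}
  B7: | IN={a:+; rest ⊤} | OUT=(all ⊤)
  B8: | IN=(all ⊤) | OUT={a:+, e:+; rest ⊤}

Merge at B8: IN[B8] = OUT[B6] ⊔ OUT[B7] = {a: ⊤, b: ⊤, c: ⊤, d: ⊤, e: ⊤, f: ⊤}
Applying B8's transfer function to that IN value gives OUT[B8] (row B8 above).

Answer: {a: +, b: ⊤, c: ⊤, d: ⊤, e: +, f: ⊤}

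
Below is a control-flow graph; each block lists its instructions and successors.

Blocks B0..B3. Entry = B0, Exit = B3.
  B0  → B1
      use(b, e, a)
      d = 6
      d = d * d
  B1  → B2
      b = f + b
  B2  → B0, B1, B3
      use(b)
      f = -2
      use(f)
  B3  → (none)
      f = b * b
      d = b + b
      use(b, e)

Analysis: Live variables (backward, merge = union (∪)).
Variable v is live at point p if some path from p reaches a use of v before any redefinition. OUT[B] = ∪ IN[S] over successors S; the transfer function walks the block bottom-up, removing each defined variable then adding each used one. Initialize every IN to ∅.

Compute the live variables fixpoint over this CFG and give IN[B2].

Per-block solution:
  B0: | IN={a, b, e, f} | OUT={a, b, e, f}
  B1: | IN={a, b, e, f} | OUT={a, b, e}
  B2: | IN={a, b, e} | OUT={a, b, e, f}
  B3: | IN={b, e} | OUT={}

Merge at B2: OUT[B2] = IN[B0] ⊔ IN[B1] ⊔ IN[B3] = {a, b, e, f}
Applying B2's transfer function to that OUT value gives IN[B2] (row B2 above).

Answer: {a, b, e}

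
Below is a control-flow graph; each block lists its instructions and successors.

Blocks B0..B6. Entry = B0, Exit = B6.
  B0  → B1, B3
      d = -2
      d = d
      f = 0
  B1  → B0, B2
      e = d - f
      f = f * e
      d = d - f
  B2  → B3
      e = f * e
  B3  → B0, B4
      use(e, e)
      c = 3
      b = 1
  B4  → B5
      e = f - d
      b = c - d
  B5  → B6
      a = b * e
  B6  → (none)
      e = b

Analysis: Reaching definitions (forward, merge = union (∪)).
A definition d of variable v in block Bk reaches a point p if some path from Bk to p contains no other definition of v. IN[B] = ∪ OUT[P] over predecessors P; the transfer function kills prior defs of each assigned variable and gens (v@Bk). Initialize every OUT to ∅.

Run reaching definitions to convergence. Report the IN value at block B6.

Per-block solution:
  B0:   IN={b@B3, c@B3, d@B0, d@B1, e@B1, e@B2, f@B0, f@B1}   OUT={b@B3, c@B3, d@B0, e@B1, e@B2, f@B0}
  B1:   IN={b@B3, c@B3, d@B0, e@B1, e@B2, f@B0}   OUT={b@B3, c@B3, d@B1, e@B1, f@B1}
  B2:   IN={b@B3, c@B3, d@B1, e@B1, f@B1}   OUT={b@B3, c@B3, d@B1, e@B2, f@B1}
  B3:   IN={b@B3, c@B3, d@B0, d@B1, e@B1, e@B2, f@B0, f@B1}   OUT={b@B3, c@B3, d@B0, d@B1, e@B1, e@B2, f@B0, f@B1}
  B4:   IN={b@B3, c@B3, d@B0, d@B1, e@B1, e@B2, f@B0, f@B1}   OUT={b@B4, c@B3, d@B0, d@B1, e@B4, f@B0, f@B1}
  B5:   IN={b@B4, c@B3, d@B0, d@B1, e@B4, f@B0, f@B1}   OUT={a@B5, b@B4, c@B3, d@B0, d@B1, e@B4, f@B0, f@B1}
  B6:   IN={a@B5, b@B4, c@B3, d@B0, d@B1, e@B4, f@B0, f@B1}   OUT={a@B5, b@B4, c@B3, d@B0, d@B1, e@B6, f@B0, f@B1}

Merge at B6: IN[B6] = OUT[B5] = {a@B5, b@B4, c@B3, d@B0, d@B1, e@B4, f@B0, f@B1}

Answer: {a@B5, b@B4, c@B3, d@B0, d@B1, e@B4, f@B0, f@B1}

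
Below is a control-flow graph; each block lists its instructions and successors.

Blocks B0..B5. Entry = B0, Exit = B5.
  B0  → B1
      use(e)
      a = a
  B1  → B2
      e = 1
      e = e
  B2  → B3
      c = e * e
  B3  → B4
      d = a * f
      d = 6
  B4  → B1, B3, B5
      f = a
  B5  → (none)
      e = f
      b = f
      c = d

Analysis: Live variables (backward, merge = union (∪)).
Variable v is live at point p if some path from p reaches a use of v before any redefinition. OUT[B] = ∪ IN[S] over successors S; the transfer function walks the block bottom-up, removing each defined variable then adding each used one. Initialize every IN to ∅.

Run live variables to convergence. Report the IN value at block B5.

Per-block solution:
  B0: | IN={a, e, f} | OUT={a, f}
  B1: | IN={a, f} | OUT={a, e, f}
  B2: | IN={a, e, f} | OUT={a, f}
  B3: | IN={a, f} | OUT={a, d}
  B4: | IN={a, d} | OUT={a, d, f}
  B5: | IN={d, f} | OUT={}

B5 is the boundary node: OUT[B5] = {}
Applying B5's transfer function to that OUT value gives IN[B5] (row B5 above).

Answer: {d, f}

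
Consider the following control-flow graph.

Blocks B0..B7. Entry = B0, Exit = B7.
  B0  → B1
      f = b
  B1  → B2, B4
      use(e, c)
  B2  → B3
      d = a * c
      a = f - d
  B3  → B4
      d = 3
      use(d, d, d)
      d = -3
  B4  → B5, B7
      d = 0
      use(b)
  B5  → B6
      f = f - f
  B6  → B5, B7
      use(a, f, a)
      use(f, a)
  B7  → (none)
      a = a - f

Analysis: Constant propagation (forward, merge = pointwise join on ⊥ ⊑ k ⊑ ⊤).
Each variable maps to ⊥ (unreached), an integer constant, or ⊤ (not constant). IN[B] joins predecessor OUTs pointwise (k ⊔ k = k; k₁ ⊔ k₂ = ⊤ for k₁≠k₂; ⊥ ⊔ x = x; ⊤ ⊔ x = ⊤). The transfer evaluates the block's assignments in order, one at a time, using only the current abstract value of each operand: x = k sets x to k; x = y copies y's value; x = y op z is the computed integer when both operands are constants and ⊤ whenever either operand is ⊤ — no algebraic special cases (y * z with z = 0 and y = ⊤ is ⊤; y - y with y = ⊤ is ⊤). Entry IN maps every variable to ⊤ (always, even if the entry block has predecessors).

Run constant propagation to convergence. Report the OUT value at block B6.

Per-block solution:
  B0: | IN=(all ⊤) | OUT=(all ⊤)
  B1: | IN=(all ⊤) | OUT=(all ⊤)
  B2: | IN=(all ⊤) | OUT=(all ⊤)
  B3: | IN=(all ⊤) | OUT={d:-3; rest ⊤}
  B4: | IN=(all ⊤) | OUT={d:0; rest ⊤}
  B5: | IN={d:0; rest ⊤} | OUT={d:0; rest ⊤}
  B6: | IN={d:0; rest ⊤} | OUT={d:0; rest ⊤}
  B7: | IN={d:0; rest ⊤} | OUT={d:0; rest ⊤}

Merge at B6: IN[B6] = OUT[B5] = {a: ⊤, b: ⊤, c: ⊤, d: 0, e: ⊤, f: ⊤}
Applying B6's transfer function to that IN value gives OUT[B6] (row B6 above).

Answer: {a: ⊤, b: ⊤, c: ⊤, d: 0, e: ⊤, f: ⊤}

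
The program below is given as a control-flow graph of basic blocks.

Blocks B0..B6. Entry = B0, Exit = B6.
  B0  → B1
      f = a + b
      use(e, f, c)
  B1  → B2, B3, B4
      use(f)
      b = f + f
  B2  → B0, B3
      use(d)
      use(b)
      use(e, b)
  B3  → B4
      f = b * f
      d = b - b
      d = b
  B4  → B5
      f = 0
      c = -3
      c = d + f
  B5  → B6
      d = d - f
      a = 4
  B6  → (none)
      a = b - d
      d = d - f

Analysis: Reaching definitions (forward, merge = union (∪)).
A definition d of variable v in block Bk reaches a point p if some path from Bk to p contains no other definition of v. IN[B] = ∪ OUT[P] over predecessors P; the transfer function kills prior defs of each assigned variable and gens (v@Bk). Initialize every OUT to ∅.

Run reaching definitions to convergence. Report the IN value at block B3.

Per-block solution:
  B0:  IN={b@B1, f@B0}  OUT={b@B1, f@B0}
  B1:  IN={b@B1, f@B0}  OUT={b@B1, f@B0}
  B2:  IN={b@B1, f@B0}  OUT={b@B1, f@B0}
  B3:  IN={b@B1, f@B0}  OUT={b@B1, d@B3, f@B3}
  B4:  IN={b@B1, d@B3, f@B0, f@B3}  OUT={b@B1, c@B4, d@B3, f@B4}
  B5:  IN={b@B1, c@B4, d@B3, f@B4}  OUT={a@B5, b@B1, c@B4, d@B5, f@B4}
  B6:  IN={a@B5, b@B1, c@B4, d@B5, f@B4}  OUT={a@B6, b@B1, c@B4, d@B6, f@B4}

Merge at B3: IN[B3] = OUT[B1] ⊔ OUT[B2] = {b@B1, f@B0}

Answer: {b@B1, f@B0}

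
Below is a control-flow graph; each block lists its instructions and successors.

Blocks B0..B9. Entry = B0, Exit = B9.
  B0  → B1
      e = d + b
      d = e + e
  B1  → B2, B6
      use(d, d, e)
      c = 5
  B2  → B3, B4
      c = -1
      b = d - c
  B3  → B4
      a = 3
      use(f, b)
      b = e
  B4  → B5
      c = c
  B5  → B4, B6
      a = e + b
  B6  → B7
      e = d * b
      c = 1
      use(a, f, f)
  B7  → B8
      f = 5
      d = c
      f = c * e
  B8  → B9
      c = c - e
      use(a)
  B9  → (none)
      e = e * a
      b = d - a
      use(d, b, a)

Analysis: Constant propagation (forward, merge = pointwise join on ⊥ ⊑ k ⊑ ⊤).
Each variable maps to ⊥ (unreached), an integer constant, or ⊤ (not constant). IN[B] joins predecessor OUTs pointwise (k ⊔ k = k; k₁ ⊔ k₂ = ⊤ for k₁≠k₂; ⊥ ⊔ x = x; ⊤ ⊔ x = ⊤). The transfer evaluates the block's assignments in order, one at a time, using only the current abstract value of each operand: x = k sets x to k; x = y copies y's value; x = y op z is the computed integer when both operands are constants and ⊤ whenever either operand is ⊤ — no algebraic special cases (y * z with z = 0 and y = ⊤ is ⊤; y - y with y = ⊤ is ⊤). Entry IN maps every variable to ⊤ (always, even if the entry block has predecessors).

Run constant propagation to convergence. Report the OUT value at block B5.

Converged values:
  B0:   IN=(all ⊤)   OUT=(all ⊤)
  B1:   IN=(all ⊤)   OUT={c:5; rest ⊤}
  B2:   IN={c:5; rest ⊤}   OUT={c:-1; rest ⊤}
  B3:   IN={c:-1; rest ⊤}   OUT={a:3, c:-1; rest ⊤}
  B4:   IN={c:-1; rest ⊤}   OUT={c:-1; rest ⊤}
  B5:   IN={c:-1; rest ⊤}   OUT={c:-1; rest ⊤}
  B6:   IN=(all ⊤)   OUT={c:1; rest ⊤}
  B7:   IN={c:1; rest ⊤}   OUT={c:1, d:1; rest ⊤}
  B8:   IN={c:1, d:1; rest ⊤}   OUT={d:1; rest ⊤}
  B9:   IN={d:1; rest ⊤}   OUT={d:1; rest ⊤}

Merge at B5: IN[B5] = OUT[B4] = {a: ⊤, b: ⊤, c: -1, d: ⊤, e: ⊤, f: ⊤}
Applying B5's transfer function to that IN value gives OUT[B5] (row B5 above).

Answer: {a: ⊤, b: ⊤, c: -1, d: ⊤, e: ⊤, f: ⊤}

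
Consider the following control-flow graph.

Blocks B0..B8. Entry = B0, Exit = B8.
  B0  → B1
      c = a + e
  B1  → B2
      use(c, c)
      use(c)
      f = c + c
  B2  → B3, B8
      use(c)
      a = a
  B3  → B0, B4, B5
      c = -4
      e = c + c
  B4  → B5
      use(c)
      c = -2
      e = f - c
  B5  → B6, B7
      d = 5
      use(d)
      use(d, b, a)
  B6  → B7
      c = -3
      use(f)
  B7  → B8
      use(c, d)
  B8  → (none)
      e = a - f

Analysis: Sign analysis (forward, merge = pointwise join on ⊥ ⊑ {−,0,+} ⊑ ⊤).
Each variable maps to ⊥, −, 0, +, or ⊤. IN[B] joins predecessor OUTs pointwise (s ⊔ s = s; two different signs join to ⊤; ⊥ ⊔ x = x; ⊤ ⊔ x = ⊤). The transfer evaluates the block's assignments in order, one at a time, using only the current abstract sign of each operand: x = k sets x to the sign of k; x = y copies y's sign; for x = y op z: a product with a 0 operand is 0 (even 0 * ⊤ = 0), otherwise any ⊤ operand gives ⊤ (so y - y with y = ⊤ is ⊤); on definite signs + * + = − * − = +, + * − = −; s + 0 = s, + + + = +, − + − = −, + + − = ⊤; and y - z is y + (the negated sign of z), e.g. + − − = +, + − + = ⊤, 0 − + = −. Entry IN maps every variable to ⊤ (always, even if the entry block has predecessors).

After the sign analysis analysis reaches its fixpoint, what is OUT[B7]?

Fixpoint table:
  B0: | IN=(all ⊤) | OUT=(all ⊤)
  B1: | IN=(all ⊤) | OUT=(all ⊤)
  B2: | IN=(all ⊤) | OUT=(all ⊤)
  B3: | IN=(all ⊤) | OUT={c:-, e:-; rest ⊤}
  B4: | IN={c:-, e:-; rest ⊤} | OUT={c:-; rest ⊤}
  B5: | IN={c:-; rest ⊤} | OUT={c:-, d:+; rest ⊤}
  B6: | IN={c:-, d:+; rest ⊤} | OUT={c:-, d:+; rest ⊤}
  B7: | IN={c:-, d:+; rest ⊤} | OUT={c:-, d:+; rest ⊤}
  B8: | IN=(all ⊤) | OUT=(all ⊤)

Merge at B7: IN[B7] = OUT[B5] ⊔ OUT[B6] = {a: ⊤, b: ⊤, c: -, d: +, e: ⊤, f: ⊤}
Applying B7's transfer function to that IN value gives OUT[B7] (row B7 above).

Answer: {a: ⊤, b: ⊤, c: -, d: +, e: ⊤, f: ⊤}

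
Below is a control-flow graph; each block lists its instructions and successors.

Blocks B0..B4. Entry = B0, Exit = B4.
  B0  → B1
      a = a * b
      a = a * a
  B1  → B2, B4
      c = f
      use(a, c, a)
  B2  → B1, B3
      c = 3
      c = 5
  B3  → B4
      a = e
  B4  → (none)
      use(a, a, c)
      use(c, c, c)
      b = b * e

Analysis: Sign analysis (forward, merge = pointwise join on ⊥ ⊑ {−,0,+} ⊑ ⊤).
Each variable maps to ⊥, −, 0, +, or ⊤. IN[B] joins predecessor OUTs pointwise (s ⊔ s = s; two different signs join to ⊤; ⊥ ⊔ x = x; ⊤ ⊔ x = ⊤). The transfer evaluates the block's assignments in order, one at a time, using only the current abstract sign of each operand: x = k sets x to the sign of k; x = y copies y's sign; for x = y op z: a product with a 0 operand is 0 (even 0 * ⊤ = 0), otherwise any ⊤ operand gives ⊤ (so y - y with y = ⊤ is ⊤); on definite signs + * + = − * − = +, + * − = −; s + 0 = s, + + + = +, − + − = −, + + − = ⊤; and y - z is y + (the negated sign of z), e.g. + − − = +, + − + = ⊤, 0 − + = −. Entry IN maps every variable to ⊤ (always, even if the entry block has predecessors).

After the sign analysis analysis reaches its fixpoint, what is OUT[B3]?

Answer: {a: ⊤, b: ⊤, c: +, d: ⊤, e: ⊤, f: ⊤}

Working:
Converged values:
  B0: | IN=(all ⊤) | OUT=(all ⊤)
  B1: | IN=(all ⊤) | OUT=(all ⊤)
  B2: | IN=(all ⊤) | OUT={c:+; rest ⊤}
  B3: | IN={c:+; rest ⊤} | OUT={c:+; rest ⊤}
  B4: | IN=(all ⊤) | OUT=(all ⊤)

Merge at B3: IN[B3] = OUT[B2] = {a: ⊤, b: ⊤, c: +, d: ⊤, e: ⊤, f: ⊤}
Applying B3's transfer function to that IN value gives OUT[B3] (row B3 above).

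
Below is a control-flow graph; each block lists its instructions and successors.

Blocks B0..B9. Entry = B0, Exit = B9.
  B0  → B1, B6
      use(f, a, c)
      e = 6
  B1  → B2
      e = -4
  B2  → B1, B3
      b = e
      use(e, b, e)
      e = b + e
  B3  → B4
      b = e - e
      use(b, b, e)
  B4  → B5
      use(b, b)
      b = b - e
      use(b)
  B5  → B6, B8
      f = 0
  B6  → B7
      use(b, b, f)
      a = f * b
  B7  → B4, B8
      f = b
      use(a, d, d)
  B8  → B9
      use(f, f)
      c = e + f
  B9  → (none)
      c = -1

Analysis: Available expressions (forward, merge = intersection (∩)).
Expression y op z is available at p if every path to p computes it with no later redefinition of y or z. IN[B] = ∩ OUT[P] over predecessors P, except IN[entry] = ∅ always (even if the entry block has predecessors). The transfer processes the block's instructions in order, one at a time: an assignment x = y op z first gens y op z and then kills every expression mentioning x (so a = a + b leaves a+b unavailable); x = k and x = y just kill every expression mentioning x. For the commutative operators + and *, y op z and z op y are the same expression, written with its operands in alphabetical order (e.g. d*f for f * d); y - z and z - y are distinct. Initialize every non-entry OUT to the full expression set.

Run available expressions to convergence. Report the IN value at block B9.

Per-block solution:
  B0:  IN={}  OUT={}
  B1:  IN={}  OUT={}
  B2:  IN={}  OUT={}
  B3:  IN={}  OUT={e-e}
  B4:  IN={}  OUT={}
  B5:  IN={}  OUT={}
  B6:  IN={}  OUT={b*f}
  B7:  IN={b*f}  OUT={}
  B8:  IN={}  OUT={e+f}
  B9:  IN={e+f}  OUT={e+f}

Merge at B9: IN[B9] = OUT[B8] = {e+f}

Answer: {e+f}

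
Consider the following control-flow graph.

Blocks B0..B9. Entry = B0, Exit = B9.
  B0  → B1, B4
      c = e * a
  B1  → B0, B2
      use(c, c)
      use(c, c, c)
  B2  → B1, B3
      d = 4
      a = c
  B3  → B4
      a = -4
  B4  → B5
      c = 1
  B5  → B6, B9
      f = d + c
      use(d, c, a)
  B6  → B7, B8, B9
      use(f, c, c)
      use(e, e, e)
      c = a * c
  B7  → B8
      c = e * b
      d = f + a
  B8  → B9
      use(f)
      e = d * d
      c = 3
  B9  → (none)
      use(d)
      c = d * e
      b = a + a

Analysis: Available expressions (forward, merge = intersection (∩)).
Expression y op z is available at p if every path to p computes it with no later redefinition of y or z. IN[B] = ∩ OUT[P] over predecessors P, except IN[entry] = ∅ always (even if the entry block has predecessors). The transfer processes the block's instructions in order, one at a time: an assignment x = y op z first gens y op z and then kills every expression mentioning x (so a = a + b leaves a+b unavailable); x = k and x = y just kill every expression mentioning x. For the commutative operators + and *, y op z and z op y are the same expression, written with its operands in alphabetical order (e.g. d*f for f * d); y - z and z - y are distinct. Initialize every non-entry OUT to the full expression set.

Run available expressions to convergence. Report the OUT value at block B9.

Answer: {a+a, d*e}

Derivation:
Fixpoint table:
  B0:   IN={}   OUT={a*e}
  B1:   IN={}   OUT={}
  B2:   IN={}   OUT={}
  B3:   IN={}   OUT={}
  B4:   IN={}   OUT={}
  B5:   IN={}   OUT={c+d}
  B6:   IN={c+d}   OUT={}
  B7:   IN={}   OUT={a+f, b*e}
  B8:   IN={}   OUT={d*d}
  B9:   IN={}   OUT={a+a, d*e}

Merge at B9: IN[B9] = OUT[B5] ∩ OUT[B6] ∩ OUT[B8] = {}
Applying B9's transfer function to that IN value gives OUT[B9] (row B9 above).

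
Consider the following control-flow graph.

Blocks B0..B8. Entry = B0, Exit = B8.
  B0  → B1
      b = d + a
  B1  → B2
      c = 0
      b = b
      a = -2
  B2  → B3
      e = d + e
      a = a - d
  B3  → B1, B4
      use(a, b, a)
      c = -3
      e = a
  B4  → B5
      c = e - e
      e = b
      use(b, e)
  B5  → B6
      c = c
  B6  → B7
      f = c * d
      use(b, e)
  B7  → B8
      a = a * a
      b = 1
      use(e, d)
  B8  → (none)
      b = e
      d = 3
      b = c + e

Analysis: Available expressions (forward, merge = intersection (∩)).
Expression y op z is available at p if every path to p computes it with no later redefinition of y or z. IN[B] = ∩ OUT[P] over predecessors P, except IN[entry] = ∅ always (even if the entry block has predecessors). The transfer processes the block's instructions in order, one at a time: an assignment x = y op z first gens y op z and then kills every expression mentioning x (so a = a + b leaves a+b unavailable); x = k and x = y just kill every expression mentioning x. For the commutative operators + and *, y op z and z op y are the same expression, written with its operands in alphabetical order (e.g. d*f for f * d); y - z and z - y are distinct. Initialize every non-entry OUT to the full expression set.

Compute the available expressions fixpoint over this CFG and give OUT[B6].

Answer: {c*d}

Trace:
Converged values:
  B0: | IN={} | OUT={a+d}
  B1: | IN={} | OUT={}
  B2: | IN={} | OUT={}
  B3: | IN={} | OUT={}
  B4: | IN={} | OUT={}
  B5: | IN={} | OUT={}
  B6: | IN={} | OUT={c*d}
  B7: | IN={c*d} | OUT={c*d}
  B8: | IN={c*d} | OUT={c+e}

Merge at B6: IN[B6] = OUT[B5] = {}
Applying B6's transfer function to that IN value gives OUT[B6] (row B6 above).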